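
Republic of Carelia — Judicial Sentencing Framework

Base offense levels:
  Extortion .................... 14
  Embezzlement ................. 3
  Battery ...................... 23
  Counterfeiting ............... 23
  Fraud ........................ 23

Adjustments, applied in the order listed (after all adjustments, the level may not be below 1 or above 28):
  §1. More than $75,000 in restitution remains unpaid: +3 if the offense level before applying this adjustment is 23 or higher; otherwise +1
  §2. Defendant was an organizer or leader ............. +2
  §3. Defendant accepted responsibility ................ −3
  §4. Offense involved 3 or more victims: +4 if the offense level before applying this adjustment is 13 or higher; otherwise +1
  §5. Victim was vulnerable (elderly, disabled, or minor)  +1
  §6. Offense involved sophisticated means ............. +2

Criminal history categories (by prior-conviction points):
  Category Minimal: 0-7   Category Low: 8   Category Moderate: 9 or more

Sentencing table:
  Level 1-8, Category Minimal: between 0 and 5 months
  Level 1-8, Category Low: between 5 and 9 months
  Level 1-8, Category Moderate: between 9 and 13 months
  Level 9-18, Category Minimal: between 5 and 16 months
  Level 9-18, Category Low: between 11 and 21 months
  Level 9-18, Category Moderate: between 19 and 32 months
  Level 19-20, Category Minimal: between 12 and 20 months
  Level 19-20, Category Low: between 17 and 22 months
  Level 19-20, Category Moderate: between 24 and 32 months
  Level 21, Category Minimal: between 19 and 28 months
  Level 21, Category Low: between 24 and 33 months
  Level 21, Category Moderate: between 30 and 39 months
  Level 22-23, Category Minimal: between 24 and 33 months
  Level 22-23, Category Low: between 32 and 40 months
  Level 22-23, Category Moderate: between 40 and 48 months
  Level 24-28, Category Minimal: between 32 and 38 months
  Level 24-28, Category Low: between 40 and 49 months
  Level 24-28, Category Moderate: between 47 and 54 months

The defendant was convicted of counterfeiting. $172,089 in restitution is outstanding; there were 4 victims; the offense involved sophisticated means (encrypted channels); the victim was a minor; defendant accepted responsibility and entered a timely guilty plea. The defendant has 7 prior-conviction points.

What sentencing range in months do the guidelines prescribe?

32-38 months

Base offense level for counterfeiting: 23.
§1 applies (level before this adjustment is 23 ≥ 23, so +3): 23 + 3 = 26.
§3 applies: 26 − 3 = 23.
§4 applies (level before this adjustment is 23 ≥ 13, so +4): 23 + 4 = 27.
§5 applies: 27 + 1 = 28.
§6 applies: 28 + 2 = 30.
Level 30 exceeds the maximum of 28; capped at 28.
Final offense level: 28.
Criminal history: 7 prior points → Category Minimal (0-7).
Level 28 falls in the 24-28 band.
Grid: Level 24-28 × Category Minimal = 32-38 months.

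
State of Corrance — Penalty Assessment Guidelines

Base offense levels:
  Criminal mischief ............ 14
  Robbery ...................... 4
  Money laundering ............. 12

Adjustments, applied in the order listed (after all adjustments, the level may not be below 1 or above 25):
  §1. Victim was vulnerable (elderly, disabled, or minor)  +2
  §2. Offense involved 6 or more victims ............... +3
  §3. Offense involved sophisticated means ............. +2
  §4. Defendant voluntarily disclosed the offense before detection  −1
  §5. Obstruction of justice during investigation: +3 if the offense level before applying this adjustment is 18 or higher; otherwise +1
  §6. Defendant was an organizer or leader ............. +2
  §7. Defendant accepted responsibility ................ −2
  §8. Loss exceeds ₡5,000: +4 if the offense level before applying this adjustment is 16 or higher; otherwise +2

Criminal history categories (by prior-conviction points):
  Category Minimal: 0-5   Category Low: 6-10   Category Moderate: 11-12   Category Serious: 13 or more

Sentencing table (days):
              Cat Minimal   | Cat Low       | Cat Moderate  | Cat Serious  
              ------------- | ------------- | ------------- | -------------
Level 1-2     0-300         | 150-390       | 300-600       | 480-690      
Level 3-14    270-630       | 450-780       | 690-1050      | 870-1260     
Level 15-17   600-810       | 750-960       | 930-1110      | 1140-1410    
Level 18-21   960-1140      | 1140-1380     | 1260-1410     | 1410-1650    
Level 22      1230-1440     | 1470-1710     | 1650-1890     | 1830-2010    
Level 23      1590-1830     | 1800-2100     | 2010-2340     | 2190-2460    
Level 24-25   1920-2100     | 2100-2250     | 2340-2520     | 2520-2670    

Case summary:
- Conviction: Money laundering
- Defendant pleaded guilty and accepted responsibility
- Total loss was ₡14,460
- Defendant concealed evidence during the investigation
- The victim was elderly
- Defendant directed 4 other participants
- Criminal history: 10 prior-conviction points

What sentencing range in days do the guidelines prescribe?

750-960 days

Base offense level for money laundering: 12.
§1 applies: 12 + 2 = 14.
§3 does not apply.
§5 applies (level before this adjustment is 14 < 18, so +1): 14 + 1 = 15.
§6 applies: 15 + 2 = 17.
§7 applies: 17 − 2 = 15.
§8 applies (level before this adjustment is 15 < 16, so +2): 15 + 2 = 17.
Final offense level: 17.
Criminal history: 10 prior points → Category Low (6-10).
Level 17 falls in the 15-17 band.
Grid: Level 15-17 × Category Low = 750-960 days.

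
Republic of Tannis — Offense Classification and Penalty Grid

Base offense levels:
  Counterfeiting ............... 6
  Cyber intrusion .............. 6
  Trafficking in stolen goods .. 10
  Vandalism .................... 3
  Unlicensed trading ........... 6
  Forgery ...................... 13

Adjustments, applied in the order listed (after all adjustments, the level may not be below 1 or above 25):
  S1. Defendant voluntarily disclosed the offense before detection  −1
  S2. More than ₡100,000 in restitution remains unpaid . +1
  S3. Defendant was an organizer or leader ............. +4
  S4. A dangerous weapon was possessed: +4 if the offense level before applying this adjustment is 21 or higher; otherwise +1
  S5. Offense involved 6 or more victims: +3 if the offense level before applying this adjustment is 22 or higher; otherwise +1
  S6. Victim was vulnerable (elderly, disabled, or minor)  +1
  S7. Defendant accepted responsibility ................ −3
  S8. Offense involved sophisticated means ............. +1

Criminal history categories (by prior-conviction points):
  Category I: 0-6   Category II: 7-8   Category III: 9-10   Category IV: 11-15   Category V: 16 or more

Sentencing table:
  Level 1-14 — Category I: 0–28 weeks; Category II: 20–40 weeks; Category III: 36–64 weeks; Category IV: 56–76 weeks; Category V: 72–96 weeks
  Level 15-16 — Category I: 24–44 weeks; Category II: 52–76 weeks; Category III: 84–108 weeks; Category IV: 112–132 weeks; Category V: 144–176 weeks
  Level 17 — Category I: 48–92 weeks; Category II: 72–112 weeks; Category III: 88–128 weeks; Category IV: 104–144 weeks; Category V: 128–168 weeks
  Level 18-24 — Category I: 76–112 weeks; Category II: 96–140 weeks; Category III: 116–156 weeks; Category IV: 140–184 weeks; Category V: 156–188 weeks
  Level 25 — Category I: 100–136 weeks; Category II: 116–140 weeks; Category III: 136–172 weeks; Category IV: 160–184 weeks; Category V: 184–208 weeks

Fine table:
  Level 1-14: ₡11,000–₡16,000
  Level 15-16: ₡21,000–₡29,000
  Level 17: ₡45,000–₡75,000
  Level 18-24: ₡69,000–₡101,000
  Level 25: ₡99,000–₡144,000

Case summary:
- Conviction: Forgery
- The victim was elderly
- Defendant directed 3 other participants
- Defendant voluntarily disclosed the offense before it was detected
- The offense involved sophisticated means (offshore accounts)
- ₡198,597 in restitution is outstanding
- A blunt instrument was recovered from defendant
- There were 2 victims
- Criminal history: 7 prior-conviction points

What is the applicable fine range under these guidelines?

Base offense level for forgery: 13.
S1 applies: 13 − 1 = 12.
S2 applies: 12 + 1 = 13.
S3 applies: 13 + 4 = 17.
S4 applies (level before this adjustment is 17 < 21, so +1): 17 + 1 = 18.
S5 does not apply.
S6 applies: 18 + 1 = 19.
S8 applies: 19 + 1 = 20.
Final offense level: 20.
Level 20 falls in the 18-24 band.
Fine table: Level 18-24 → ₡69,000–₡101,000.

₡69,000–₡101,000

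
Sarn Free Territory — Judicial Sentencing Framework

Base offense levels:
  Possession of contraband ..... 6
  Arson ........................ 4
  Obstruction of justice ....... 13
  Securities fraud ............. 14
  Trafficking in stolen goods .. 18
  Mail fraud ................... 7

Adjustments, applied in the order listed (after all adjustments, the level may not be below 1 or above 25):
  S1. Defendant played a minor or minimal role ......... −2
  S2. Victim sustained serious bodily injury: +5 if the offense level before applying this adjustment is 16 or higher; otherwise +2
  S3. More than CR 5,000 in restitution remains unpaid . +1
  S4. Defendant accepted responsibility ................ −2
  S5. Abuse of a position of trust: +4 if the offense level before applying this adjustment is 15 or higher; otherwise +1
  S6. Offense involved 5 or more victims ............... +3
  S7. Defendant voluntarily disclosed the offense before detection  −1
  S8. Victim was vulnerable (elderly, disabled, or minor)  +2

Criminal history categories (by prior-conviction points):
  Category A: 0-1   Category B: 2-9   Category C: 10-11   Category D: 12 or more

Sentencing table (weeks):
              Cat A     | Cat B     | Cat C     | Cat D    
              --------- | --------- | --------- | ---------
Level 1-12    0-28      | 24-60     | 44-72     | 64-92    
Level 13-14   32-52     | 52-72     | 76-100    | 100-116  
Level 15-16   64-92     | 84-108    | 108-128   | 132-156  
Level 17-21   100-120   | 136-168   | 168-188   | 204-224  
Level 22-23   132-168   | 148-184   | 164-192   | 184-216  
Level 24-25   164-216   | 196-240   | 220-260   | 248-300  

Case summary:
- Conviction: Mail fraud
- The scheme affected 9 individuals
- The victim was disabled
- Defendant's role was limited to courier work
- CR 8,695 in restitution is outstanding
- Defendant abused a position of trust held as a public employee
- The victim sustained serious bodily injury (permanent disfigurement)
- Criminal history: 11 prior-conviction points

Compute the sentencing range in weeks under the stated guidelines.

Base offense level for mail fraud: 7.
S1 applies: 7 − 2 = 5.
S2 applies (level before this adjustment is 5 < 16, so +2): 5 + 2 = 7.
S3 applies: 7 + 1 = 8.
S5 applies (level before this adjustment is 8 < 15, so +1): 8 + 1 = 9.
S6 applies: 9 + 3 = 12.
S7 does not apply.
S8 applies: 12 + 2 = 14.
Final offense level: 14.
Criminal history: 11 prior points → Category C (10-11).
Level 14 falls in the 13-14 band.
Grid: Level 13-14 × Category C = 76-100 weeks.

76-100 weeks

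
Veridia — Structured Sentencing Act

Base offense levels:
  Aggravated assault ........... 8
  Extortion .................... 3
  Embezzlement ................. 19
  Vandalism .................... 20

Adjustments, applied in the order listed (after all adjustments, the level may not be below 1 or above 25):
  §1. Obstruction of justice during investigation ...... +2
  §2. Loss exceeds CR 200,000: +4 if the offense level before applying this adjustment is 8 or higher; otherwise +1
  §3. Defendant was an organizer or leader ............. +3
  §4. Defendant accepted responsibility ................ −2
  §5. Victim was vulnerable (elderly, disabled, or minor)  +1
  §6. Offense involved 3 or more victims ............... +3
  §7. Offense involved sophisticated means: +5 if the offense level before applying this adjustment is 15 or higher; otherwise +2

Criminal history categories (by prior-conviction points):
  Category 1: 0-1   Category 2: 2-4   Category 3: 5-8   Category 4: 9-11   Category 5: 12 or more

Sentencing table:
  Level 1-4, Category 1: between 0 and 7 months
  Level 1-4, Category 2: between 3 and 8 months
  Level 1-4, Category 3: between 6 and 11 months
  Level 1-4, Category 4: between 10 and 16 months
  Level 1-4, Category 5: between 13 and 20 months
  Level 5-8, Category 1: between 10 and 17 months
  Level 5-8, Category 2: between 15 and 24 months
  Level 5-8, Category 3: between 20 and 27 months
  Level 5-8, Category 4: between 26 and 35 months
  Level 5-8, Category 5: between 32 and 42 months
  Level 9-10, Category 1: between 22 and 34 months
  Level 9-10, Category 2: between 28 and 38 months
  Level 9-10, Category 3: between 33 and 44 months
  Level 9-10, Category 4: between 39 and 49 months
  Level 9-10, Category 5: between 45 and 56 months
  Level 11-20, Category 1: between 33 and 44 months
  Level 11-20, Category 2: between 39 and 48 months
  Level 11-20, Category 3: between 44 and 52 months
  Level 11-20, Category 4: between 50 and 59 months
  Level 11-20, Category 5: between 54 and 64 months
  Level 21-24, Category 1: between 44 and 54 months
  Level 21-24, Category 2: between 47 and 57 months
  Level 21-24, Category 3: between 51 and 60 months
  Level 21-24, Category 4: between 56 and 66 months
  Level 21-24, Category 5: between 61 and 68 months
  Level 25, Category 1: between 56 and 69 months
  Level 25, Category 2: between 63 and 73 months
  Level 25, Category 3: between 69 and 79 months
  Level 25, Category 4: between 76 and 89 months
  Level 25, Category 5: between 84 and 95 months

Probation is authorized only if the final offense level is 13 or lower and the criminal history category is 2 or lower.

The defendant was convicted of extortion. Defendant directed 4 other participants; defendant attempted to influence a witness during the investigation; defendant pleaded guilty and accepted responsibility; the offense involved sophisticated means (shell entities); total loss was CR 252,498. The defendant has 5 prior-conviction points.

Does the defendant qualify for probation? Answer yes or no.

No

Base offense level for extortion: 3.
§1 applies: 3 + 2 = 5.
§2 applies (level before this adjustment is 5 < 8, so +1): 5 + 1 = 6.
§3 applies: 6 + 3 = 9.
§4 applies: 9 − 2 = 7.
§5 does not apply.
§6 does not apply.
§7 applies (level before this adjustment is 7 < 15, so +2): 7 + 2 = 9.
Final offense level: 9.
Criminal history: 5 prior points → Category 3 (5-8).
Level 9 falls in the 9-10 band.
Grid: Level 9-10 × Category 3 = 33-44 months.
Probation check: level 9 ≤ 13 and category 3 > 2 → not eligible.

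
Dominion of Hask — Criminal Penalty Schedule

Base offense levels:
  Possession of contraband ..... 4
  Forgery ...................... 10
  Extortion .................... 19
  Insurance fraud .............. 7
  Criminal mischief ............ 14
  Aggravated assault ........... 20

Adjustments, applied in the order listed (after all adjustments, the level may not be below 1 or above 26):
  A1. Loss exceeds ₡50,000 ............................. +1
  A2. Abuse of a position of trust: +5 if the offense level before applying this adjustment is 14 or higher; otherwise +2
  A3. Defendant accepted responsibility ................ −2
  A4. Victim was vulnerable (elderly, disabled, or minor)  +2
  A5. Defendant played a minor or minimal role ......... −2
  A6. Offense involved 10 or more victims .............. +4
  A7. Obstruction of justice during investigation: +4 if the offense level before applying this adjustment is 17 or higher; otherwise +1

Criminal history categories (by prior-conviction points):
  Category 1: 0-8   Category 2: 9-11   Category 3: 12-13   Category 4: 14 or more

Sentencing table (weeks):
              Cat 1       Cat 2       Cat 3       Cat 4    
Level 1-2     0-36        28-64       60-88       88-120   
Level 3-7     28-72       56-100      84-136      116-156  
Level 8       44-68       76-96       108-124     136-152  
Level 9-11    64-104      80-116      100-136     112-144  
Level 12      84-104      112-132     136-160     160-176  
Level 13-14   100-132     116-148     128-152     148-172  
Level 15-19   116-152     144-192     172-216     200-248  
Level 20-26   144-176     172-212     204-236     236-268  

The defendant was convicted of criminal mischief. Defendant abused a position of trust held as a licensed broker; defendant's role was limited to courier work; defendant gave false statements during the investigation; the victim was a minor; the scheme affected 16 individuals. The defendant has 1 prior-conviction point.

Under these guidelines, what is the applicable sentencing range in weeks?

144-176 weeks

Base offense level for criminal mischief: 14.
A1 does not apply.
A2 applies (level before this adjustment is 14 ≥ 14, so +5): 14 + 5 = 19.
A4 applies: 19 + 2 = 21.
A5 applies: 21 − 2 = 19.
A6 applies: 19 + 4 = 23.
A7 applies (level before this adjustment is 23 ≥ 17, so +4): 23 + 4 = 27.
Level 27 exceeds the maximum of 26; capped at 26.
Final offense level: 26.
Criminal history: 1 prior point → Category 1 (0-8).
Level 26 falls in the 20-26 band.
Grid: Level 20-26 × Category 1 = 144-176 weeks.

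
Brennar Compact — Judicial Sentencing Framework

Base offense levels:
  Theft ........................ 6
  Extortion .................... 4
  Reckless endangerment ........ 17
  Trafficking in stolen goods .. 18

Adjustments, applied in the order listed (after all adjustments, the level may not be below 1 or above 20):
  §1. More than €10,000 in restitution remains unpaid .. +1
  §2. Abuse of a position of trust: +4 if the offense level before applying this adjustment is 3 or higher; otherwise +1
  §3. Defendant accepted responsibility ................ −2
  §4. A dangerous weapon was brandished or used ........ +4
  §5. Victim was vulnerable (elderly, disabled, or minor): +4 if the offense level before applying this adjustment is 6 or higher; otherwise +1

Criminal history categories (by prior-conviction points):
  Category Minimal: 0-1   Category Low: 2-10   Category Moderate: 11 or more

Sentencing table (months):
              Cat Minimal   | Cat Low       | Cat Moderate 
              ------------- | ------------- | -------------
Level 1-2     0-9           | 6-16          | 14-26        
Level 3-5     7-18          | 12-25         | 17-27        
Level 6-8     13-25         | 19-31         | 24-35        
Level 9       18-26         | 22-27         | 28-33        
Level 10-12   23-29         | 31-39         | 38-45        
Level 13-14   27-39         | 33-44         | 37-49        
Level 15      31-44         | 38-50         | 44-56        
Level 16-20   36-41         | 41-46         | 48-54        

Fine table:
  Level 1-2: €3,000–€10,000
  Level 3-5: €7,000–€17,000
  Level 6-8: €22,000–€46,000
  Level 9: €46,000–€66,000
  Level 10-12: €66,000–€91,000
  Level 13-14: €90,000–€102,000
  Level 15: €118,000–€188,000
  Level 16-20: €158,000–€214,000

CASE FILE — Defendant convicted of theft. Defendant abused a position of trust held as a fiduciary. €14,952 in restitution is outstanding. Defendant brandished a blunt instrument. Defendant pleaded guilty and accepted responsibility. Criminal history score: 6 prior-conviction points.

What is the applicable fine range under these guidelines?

Base offense level for theft: 6.
§1 applies: 6 + 1 = 7.
§2 applies (level before this adjustment is 7 ≥ 3, so +4): 7 + 4 = 11.
§3 applies: 11 − 2 = 9.
§4 applies: 9 + 4 = 13.
§5 does not apply.
Final offense level: 13.
Level 13 falls in the 13-14 band.
Fine table: Level 13-14 → €90,000–€102,000.

€90,000–€102,000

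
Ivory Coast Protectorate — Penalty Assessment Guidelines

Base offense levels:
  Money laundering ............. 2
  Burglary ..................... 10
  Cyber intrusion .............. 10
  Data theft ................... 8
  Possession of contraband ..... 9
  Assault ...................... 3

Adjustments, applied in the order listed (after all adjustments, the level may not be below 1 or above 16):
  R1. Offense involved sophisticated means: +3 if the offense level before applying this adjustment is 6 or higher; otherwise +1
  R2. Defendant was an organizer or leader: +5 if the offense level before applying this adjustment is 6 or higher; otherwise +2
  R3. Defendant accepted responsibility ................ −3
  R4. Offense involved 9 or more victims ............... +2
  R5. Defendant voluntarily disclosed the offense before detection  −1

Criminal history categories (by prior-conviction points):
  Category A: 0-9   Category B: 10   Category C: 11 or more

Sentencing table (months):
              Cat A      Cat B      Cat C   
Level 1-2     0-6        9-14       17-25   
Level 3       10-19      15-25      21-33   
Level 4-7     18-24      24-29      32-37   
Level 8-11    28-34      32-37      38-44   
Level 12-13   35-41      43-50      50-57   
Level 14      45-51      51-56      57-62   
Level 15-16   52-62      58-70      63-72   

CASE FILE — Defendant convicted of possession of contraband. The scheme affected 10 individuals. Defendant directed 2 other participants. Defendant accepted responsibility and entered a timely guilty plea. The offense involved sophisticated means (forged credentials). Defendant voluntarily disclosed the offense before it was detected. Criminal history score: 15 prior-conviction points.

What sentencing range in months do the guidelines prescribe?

63-72 months

Base offense level for possession of contraband: 9.
R1 applies (level before this adjustment is 9 ≥ 6, so +3): 9 + 3 = 12.
R2 applies (level before this adjustment is 12 ≥ 6, so +5): 12 + 5 = 17.
R3 applies: 17 − 3 = 14.
R4 applies: 14 + 2 = 16.
R5 applies: 16 − 1 = 15.
Final offense level: 15.
Criminal history: 15 prior points → Category C (11+).
Level 15 falls in the 15-16 band.
Grid: Level 15-16 × Category C = 63-72 months.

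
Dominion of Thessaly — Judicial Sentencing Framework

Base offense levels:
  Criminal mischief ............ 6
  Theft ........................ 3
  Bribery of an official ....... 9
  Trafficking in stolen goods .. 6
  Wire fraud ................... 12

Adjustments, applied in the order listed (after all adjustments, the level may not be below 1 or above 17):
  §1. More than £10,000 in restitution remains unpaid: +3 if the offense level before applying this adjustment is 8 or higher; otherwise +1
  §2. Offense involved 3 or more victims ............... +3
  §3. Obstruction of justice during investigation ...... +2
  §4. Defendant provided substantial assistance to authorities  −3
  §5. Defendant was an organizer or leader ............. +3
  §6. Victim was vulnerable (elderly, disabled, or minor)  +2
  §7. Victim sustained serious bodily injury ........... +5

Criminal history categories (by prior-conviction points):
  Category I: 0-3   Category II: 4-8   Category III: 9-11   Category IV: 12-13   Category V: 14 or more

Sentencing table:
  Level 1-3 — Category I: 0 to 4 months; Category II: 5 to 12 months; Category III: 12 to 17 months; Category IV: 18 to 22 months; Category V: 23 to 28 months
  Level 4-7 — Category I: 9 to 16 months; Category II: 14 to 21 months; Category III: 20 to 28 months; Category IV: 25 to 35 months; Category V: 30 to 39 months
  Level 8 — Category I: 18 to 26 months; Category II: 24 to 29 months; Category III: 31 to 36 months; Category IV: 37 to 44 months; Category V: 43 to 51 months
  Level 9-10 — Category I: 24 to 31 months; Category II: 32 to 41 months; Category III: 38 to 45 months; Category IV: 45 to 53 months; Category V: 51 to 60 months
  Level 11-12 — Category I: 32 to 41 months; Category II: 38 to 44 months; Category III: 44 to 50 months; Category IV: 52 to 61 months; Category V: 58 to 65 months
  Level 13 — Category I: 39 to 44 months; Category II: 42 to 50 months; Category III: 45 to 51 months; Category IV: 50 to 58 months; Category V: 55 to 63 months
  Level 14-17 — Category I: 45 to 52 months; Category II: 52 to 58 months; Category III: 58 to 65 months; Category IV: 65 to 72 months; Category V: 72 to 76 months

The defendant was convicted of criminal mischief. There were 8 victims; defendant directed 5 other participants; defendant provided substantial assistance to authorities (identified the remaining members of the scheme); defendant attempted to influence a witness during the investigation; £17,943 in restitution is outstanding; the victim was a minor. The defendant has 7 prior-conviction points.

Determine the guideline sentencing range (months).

Base offense level for criminal mischief: 6.
§1 applies (level before this adjustment is 6 < 8, so +1): 6 + 1 = 7.
§2 applies: 7 + 3 = 10.
§3 applies: 10 + 2 = 12.
§4 applies: 12 − 3 = 9.
§5 applies: 9 + 3 = 12.
§6 applies: 12 + 2 = 14.
Final offense level: 14.
Criminal history: 7 prior points → Category II (4-8).
Level 14 falls in the 14-17 band.
Grid: Level 14-17 × Category II = 52-58 months.

52-58 months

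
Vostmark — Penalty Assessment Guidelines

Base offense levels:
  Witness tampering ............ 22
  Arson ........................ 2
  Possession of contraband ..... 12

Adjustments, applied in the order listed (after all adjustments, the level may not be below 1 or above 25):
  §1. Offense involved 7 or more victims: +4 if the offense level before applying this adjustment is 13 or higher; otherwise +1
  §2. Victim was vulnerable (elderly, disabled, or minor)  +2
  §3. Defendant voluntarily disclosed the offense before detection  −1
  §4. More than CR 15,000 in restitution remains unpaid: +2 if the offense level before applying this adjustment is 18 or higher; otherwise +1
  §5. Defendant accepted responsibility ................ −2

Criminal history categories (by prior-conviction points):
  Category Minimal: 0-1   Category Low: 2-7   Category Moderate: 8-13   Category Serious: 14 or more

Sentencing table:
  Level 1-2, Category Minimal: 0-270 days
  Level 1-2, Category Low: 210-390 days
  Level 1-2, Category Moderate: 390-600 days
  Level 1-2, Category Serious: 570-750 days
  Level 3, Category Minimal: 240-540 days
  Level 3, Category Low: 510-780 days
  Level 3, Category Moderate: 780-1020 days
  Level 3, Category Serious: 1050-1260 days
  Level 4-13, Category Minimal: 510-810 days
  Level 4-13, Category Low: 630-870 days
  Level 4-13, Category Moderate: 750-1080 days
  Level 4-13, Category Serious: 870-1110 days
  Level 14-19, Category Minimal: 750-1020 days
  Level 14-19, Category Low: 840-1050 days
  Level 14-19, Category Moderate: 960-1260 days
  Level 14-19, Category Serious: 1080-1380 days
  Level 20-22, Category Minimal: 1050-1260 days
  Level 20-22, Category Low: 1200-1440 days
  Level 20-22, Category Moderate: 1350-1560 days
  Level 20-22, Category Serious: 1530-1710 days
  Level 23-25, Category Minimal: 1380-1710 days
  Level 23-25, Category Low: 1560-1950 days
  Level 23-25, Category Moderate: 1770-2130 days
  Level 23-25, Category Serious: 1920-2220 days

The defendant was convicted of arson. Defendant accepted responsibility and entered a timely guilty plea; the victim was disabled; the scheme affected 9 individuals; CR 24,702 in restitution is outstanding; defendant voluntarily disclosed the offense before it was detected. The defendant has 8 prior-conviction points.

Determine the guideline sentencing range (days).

Base offense level for arson: 2.
§1 applies (level before this adjustment is 2 < 13, so +1): 2 + 1 = 3.
§2 applies: 3 + 2 = 5.
§3 applies: 5 − 1 = 4.
§4 applies (level before this adjustment is 4 < 18, so +1): 4 + 1 = 5.
§5 applies: 5 − 2 = 3.
Final offense level: 3.
Criminal history: 8 prior points → Category Moderate (8-13).
Level 3 falls in the 3 band.
Grid: Level 3 × Category Moderate = 780-1020 days.

780-1020 days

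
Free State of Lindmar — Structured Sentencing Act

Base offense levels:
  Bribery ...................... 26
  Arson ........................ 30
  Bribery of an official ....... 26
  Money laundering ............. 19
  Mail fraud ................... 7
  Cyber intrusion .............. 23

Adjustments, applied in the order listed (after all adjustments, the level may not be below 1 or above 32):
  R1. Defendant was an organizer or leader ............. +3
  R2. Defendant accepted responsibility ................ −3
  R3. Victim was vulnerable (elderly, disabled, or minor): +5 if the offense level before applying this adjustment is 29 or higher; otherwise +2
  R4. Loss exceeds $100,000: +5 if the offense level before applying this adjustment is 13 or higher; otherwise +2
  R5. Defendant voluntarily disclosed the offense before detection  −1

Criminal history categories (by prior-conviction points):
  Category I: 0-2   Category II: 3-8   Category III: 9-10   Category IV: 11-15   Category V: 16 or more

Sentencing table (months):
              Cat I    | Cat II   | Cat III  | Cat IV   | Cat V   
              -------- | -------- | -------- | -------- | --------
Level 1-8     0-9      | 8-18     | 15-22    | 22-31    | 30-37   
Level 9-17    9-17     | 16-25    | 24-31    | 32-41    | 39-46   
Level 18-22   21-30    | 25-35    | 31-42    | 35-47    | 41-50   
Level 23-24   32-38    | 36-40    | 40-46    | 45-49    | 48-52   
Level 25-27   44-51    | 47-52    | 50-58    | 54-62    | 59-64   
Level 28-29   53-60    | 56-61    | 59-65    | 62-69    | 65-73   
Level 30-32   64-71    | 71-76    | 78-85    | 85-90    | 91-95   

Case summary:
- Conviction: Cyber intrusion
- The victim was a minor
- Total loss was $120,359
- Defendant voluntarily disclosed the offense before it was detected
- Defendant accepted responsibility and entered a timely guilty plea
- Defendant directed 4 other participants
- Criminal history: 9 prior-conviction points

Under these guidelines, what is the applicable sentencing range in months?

59-65 months

Base offense level for cyber intrusion: 23.
R1 applies: 23 + 3 = 26.
R2 applies: 26 − 3 = 23.
R3 applies (level before this adjustment is 23 < 29, so +2): 23 + 2 = 25.
R4 applies (level before this adjustment is 25 ≥ 13, so +5): 25 + 5 = 30.
R5 applies: 30 − 1 = 29.
Final offense level: 29.
Criminal history: 9 prior points → Category III (9-10).
Level 29 falls in the 28-29 band.
Grid: Level 28-29 × Category III = 59-65 months.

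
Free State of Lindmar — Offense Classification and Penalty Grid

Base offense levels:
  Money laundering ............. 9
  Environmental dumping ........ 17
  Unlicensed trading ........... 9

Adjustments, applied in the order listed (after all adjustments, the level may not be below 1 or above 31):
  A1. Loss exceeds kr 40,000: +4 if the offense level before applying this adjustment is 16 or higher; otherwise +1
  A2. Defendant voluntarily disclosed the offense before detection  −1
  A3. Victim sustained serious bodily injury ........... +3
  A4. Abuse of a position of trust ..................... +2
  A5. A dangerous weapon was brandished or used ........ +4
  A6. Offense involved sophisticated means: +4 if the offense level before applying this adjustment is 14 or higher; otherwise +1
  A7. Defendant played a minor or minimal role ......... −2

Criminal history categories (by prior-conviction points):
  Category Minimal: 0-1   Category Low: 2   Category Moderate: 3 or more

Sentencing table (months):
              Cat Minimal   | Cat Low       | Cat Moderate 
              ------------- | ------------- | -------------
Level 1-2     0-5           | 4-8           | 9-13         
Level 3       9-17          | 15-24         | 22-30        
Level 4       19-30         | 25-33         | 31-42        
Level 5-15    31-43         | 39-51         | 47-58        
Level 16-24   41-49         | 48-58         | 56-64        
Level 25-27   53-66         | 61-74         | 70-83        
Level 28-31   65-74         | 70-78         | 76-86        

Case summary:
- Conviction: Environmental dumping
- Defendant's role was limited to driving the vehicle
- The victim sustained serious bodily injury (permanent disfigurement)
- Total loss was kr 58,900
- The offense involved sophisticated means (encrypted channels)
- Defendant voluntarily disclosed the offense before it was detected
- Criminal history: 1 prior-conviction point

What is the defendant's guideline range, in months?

Base offense level for environmental dumping: 17.
A1 applies (level before this adjustment is 17 ≥ 16, so +4): 17 + 4 = 21.
A2 applies: 21 − 1 = 20.
A3 applies: 20 + 3 = 23.
A6 applies (level before this adjustment is 23 ≥ 14, so +4): 23 + 4 = 27.
A7 applies: 27 − 2 = 25.
Final offense level: 25.
Criminal history: 1 prior point → Category Minimal (0-1).
Level 25 falls in the 25-27 band.
Grid: Level 25-27 × Category Minimal = 53-66 months.

53-66 months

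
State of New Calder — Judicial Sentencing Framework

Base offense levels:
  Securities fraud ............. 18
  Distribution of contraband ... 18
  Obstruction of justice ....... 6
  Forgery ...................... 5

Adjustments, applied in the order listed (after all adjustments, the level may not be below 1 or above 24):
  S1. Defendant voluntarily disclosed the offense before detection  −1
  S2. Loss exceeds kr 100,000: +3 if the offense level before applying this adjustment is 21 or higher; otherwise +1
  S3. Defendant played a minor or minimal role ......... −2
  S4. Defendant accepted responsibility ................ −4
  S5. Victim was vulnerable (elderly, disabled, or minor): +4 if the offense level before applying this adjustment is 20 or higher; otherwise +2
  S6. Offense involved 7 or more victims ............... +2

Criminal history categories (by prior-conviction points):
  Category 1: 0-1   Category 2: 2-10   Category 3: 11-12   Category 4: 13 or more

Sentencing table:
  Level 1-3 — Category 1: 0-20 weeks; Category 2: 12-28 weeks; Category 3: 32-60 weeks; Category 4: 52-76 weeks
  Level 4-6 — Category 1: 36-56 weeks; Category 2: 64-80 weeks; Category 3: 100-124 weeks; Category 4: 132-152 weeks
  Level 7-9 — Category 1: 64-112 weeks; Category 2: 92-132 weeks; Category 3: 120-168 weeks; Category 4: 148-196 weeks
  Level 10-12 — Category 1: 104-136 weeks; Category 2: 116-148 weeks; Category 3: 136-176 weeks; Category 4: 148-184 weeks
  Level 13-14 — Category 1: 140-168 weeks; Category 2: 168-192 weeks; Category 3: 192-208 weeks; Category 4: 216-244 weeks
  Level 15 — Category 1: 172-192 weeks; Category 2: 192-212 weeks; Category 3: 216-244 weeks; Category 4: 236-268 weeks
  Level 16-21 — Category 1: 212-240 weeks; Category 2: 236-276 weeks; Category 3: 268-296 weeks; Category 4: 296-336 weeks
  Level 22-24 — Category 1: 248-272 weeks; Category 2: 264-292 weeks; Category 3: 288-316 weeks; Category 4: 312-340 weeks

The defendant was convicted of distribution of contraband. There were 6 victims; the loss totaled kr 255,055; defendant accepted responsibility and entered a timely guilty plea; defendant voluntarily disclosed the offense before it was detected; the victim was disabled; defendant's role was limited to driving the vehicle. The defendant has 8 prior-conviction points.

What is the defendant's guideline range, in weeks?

Base offense level for distribution of contraband: 18.
S1 applies: 18 − 1 = 17.
S2 applies (level before this adjustment is 17 < 21, so +1): 17 + 1 = 18.
S3 applies: 18 − 2 = 16.
S4 applies: 16 − 4 = 12.
S5 applies (level before this adjustment is 12 < 20, so +2): 12 + 2 = 14.
S6 does not apply.
Final offense level: 14.
Criminal history: 8 prior points → Category 2 (2-10).
Level 14 falls in the 13-14 band.
Grid: Level 13-14 × Category 2 = 168-192 weeks.

168-192 weeks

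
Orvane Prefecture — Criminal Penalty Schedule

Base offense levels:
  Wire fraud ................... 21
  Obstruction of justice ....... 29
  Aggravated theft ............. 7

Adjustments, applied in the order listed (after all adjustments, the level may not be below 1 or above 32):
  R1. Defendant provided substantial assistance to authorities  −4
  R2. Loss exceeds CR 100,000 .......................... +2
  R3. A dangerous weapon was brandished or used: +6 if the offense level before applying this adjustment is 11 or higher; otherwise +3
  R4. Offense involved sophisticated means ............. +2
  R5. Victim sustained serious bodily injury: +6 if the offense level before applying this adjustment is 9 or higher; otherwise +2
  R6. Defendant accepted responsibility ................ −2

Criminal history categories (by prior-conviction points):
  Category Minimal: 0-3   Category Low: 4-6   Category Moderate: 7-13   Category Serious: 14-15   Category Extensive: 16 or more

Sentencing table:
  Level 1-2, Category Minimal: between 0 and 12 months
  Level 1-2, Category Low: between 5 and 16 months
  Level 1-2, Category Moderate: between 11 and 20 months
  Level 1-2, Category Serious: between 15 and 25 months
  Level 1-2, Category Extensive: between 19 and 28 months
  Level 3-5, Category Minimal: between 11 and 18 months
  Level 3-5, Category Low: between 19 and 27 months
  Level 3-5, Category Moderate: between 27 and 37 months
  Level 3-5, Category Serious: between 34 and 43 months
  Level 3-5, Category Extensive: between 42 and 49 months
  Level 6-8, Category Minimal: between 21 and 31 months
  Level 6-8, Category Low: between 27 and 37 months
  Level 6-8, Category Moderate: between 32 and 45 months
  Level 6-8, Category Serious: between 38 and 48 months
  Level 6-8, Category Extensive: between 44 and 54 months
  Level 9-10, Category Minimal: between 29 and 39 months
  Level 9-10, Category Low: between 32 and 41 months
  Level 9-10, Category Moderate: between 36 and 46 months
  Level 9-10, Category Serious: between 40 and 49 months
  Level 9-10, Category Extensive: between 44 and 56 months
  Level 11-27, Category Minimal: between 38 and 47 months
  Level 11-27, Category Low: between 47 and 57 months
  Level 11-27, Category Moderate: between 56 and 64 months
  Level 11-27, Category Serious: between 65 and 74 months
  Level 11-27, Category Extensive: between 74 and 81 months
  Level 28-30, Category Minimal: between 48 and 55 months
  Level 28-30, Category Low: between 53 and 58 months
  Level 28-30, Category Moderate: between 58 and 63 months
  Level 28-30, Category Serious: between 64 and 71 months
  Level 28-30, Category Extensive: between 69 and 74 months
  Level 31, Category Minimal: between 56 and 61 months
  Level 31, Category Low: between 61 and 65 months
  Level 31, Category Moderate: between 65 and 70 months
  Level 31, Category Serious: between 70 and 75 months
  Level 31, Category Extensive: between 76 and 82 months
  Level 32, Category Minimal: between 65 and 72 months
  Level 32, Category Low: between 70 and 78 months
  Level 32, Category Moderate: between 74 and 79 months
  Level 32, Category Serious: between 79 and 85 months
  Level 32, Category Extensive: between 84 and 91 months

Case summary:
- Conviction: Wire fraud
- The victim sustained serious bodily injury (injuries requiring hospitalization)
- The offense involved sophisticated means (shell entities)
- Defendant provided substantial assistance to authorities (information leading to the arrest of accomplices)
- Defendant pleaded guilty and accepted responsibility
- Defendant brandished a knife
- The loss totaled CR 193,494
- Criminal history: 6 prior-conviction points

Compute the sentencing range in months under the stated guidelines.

61-65 months

Base offense level for wire fraud: 21.
R1 applies: 21 − 4 = 17.
R2 applies: 17 + 2 = 19.
R3 applies (level before this adjustment is 19 ≥ 11, so +6): 19 + 6 = 25.
R4 applies: 25 + 2 = 27.
R5 applies (level before this adjustment is 27 ≥ 9, so +6): 27 + 6 = 33.
R6 applies: 33 − 2 = 31.
Final offense level: 31.
Criminal history: 6 prior points → Category Low (4-6).
Level 31 falls in the 31 band.
Grid: Level 31 × Category Low = 61-65 months.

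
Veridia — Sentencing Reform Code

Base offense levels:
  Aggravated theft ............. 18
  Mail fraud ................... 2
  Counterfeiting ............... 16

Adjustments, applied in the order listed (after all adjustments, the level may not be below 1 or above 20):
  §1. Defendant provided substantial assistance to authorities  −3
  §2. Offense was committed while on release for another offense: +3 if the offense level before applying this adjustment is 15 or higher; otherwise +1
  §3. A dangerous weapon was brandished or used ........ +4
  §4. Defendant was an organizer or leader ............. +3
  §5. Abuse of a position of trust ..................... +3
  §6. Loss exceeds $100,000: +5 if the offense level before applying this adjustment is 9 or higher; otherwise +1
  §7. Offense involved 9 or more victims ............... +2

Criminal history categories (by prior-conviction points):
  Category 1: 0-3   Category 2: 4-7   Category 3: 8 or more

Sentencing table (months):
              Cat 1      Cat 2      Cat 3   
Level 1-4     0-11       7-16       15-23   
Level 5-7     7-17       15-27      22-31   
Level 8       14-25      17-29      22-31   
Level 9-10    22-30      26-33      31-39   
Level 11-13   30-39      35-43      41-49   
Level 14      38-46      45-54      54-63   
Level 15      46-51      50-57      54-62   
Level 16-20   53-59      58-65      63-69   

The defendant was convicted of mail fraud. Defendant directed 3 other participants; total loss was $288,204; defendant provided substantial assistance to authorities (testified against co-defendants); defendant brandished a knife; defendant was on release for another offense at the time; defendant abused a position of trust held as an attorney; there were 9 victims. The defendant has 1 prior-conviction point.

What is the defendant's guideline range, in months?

53-59 months

Base offense level for mail fraud: 2.
§1 applies: 2 − 3 = -1.
§2 applies (level before this adjustment is -1 < 15, so +1): -1 + 1 = 0.
§3 applies: 0 + 4 = 4.
§4 applies: 4 + 3 = 7.
§5 applies: 7 + 3 = 10.
§6 applies (level before this adjustment is 10 ≥ 9, so +5): 10 + 5 = 15.
§7 applies: 15 + 2 = 17.
Final offense level: 17.
Criminal history: 1 prior point → Category 1 (0-3).
Level 17 falls in the 16-20 band.
Grid: Level 16-20 × Category 1 = 53-59 months.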